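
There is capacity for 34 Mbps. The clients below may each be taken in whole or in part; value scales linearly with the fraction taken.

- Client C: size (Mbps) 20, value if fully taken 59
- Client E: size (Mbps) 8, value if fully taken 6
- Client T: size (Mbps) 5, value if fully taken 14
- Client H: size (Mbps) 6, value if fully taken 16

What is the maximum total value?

91.25

Sort by value density: Client C 59/20≈2.95, Client T 14/5≈2.8, Client H 16/6≈2.67, Client E 6/8≈0.75.
All 20 Mbps of Client C fit (value 59) — 14 remain.
Take all of Client T (5 Mbps, value 14) — 9 Mbps left.
All 6 Mbps of Client H fit (value 16) — 3 remain.
Only 3 Mbps remain; take 3/8 of Client E for value 6×3/8 = 2.25.
Total value = 91.25.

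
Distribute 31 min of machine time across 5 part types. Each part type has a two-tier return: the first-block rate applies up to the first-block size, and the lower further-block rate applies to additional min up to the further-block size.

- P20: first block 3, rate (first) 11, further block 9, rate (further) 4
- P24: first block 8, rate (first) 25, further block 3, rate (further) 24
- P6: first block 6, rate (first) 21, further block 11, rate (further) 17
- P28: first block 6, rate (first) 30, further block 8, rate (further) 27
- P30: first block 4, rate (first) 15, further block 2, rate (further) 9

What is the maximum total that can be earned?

794

Treat each block as its own option and order by rate: P28/first 30 > P28/second 27 > P24/first 25 > P24/second 24 > P6/first 21 > P6/second 17 > P30/first 15 > P20/first 11 > P30/second 9 > P20/second 4.
Fill P28 first block (6 at 30) → 25 left.
Fill P28 second block (8 at 27) → 17 left.
P24/first (25): +8 → 9 left.
Fill P24 second block (3 at 24) → 6 left.
P6 first at 21: fill all 6 → 0 left.
Total = 30×6 + 27×8 + 25×8 + 24×3 + 21×6 = 794.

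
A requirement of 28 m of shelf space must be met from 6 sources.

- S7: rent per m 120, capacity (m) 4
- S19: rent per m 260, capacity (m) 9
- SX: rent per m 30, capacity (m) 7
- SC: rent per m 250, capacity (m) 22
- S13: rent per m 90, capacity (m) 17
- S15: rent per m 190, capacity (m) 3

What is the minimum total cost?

2220

Cheapest first:
SX (30): use full 7 ; 21 m to go.
S13 at 90: take all 17 m ; 4 still needed.
S7 at 120: take all 4 m ; 0 still needed.
S15, SC, S19: unused.
Cost = 7×30 + 17×90 + 4×120 = 2220.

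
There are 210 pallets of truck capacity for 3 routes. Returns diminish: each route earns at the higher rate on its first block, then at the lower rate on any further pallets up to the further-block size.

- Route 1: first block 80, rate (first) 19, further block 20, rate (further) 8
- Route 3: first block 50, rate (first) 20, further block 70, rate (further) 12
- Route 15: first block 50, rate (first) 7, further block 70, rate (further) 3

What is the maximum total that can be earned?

3440

Order all 6 blocks by rate: Route 3/first 20 > Route 1/first 19 > Route 3/second 12 > Route 1/second 8 > Route 15/first 7 > Route 15/second 3.
Route 3/first (20): +50 → 160 left.
Route 1/first (19): +80 → 80 left.
Fill Route 3 second block (70 at 12) → 10 left.
10 remain; put them into Route 1 second at 8.
Total = 20×50 + 19×80 + 12×70 + 8×10 = 3440.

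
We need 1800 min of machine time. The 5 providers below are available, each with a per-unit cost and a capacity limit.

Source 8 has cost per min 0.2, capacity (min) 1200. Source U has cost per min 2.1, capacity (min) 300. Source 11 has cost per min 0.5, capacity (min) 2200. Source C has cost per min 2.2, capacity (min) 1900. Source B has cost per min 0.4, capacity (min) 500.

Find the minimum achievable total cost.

490

Use providers in increasing cost order.
Take 1200 from Source 8 at 0.2 ; need 600 more.
Take 500 from Source B at 0.4 ; need 100 more.
Source 11 at 0.5: take 100 of its 2200 ; requirement met.
Source U, Source C: unused.
Cost = 1200×0.2 + 500×0.4 + 100×0.5 = 490.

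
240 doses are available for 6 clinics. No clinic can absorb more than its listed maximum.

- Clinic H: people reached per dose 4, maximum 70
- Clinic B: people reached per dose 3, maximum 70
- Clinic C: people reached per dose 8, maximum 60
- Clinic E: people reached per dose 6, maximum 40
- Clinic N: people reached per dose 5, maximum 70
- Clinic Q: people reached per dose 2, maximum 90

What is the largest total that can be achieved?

1350

Order the clinics by people reached per dose: Clinic C 8 > Clinic E 6 > Clinic N 5 > Clinic H 4 > Clinic B 3 > Clinic Q 2.
Clinic C: +60 to 60 (cap) ; 180 left.
Give Clinic E 40 to hit its cap of 40 ; 140 left.
Clinic N takes 70 to reach its cap of 70 ; 70 left.
Clinic H takes 70 to reach its cap of 70 ; 0 left.
Total = 4×70 + 8×60 + 6×40 + 5×70 = 1350.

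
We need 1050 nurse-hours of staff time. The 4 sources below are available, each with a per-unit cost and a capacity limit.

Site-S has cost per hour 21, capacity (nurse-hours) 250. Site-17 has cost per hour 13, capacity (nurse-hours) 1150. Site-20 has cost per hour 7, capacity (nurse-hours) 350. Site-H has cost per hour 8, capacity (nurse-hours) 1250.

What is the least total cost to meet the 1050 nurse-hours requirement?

Fill from the cheapest source first.
Site-20 at 7: take all 350 nurse-hours ; 700 still needed.
Site-H at 8: take 700 of its 1250 ; requirement met.
Site-17, Site-S: unused.
Cost = 350×7 + 700×8 = 8050.

8050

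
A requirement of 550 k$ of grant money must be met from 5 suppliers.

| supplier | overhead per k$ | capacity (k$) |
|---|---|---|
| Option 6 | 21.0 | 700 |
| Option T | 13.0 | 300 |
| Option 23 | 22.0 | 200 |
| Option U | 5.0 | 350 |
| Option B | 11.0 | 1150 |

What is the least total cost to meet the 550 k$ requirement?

3950

Use suppliers in increasing cost order.
Option U (5.0): use full 350 ; 200 k$ to go.
Option B at 11.0: take 200 of its 1150 ; requirement met.
Option T, Option 6, Option 23: unused.
Cost = 350×5.0 + 200×11.0 = 3950.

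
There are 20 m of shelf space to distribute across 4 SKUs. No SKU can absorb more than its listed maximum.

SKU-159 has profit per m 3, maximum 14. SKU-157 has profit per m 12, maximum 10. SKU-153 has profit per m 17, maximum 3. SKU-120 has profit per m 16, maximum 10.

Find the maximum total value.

295

Order the SKUs by profit per m: SKU-153 17 > SKU-120 16 > SKU-157 12 > SKU-159 3.
Give SKU-153 3 to hit its cap of 3 → 17 left.
SKU-120 takes 10 to reach its cap of 10 → 7 left.
SKU-157 has room for 10 but only 7 remain, so it gets 7.
Total = 12×7 + 17×3 + 16×10 = 295.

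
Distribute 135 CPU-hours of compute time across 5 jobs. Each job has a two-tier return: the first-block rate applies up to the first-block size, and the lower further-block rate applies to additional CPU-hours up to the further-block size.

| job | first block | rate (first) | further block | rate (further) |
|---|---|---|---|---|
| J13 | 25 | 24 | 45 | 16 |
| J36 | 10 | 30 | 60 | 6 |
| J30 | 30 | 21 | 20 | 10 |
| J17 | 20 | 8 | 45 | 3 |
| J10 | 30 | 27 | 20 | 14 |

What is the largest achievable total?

2980

Rank every tier by rate: J36/T1 30 > J10/T1 27 > J13/T1 24 > J30/T1 21 > J13/T2 16 > J10/T2 14 > J30/T2 10 > J17/T1 8 > J36/T2 6 > J17/T2 3.
J36/T1 (30): +10 → 125 left.
J10 T1 at 27: fill all 30 → 95 left.
Fill J13 T1 block (25 at 24) → 70 left.
J30/T1 (21): +30 → 40 left.
J13/T2: +40 of 45 at 16; pool empty.
Total = 30×10 + 27×30 + 24×25 + 21×30 + 16×40 = 2980.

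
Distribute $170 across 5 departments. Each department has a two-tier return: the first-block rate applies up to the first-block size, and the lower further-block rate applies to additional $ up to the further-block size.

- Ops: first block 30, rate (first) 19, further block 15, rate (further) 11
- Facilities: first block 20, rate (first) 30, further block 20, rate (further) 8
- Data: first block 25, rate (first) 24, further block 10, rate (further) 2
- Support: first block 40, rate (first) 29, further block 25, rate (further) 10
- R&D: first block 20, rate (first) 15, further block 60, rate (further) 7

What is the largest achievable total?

Treat each block as its own option and order by rate: Facilities/first 30 > Support/first 29 > Data/first 24 > Ops/first 19 > R&D/first 15 > Ops/second 11 > Support/second 10 > Facilities/second 8 > R&D/second 7 > Data/second 2.
Fill Facilities first block (20 at 30) ; 150 left.
Fill Support first block (40 at 29) ; 110 left.
Data first at 24: fill all 25 ; 85 left.
Fill Ops first block (30 at 19) ; 55 left.
R&D/first (15): +20 ; 35 left.
Ops/second (11): +15 ; 20 left.
20 remain; put them into Support second at 10.
Total = 30×20 + 29×40 + 24×25 + 19×30 + 15×20 + 11×15 + 10×20 = 3595.

3595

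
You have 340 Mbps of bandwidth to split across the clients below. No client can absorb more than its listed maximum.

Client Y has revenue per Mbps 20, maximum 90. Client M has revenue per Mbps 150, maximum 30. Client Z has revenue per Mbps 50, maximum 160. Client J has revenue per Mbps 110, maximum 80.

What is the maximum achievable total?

Rank by revenue per Mbps: Client M 150 > Client J 110 > Client Z 50 > Client Y 20.
Client M: +30 to 30 (cap) — 310 left.
Client J: +80 to 80 (cap) — 230 left.
Give Client Z 160 to hit its cap of 160 — 70 left.
Client Y has room for 90 but only 70 remain, so it gets 70.
Total = 20×70 + 150×30 + 50×160 + 110×80 = 22700.

22700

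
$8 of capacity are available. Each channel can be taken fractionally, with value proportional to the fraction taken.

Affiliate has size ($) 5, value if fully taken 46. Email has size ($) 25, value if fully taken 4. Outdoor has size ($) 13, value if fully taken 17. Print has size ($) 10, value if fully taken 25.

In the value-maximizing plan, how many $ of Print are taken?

Rank by value-to-size ratio: Affiliate 46/5≈9.2, Print 25/10≈2.5, Outdoor 17/13≈1.31, Email 4/25≈0.16.
Take all of Affiliate (5 $, value 46) ; 3 $ left.
3 $ left: a 3/10 share of Print gives 25×3/10 = 7.5.

3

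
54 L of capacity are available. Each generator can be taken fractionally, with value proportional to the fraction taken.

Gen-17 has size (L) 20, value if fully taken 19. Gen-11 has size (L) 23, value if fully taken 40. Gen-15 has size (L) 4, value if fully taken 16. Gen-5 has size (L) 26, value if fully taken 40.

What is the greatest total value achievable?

Rank by value-to-size ratio: Gen-15 16/4≈4, Gen-11 40/23≈1.74, Gen-5 40/26≈1.54, Gen-17 19/20≈0.95.
Gen-15: take in full, 4 L for value 16 — 50 left.
Gen-11: take in full, 23 L for value 40 — 27 left.
Take all of Gen-5 (26 L, value 40) — 1 L left.
Fill the last 1 L with part of Gen-17: 1/20 of it earns 0.95.
Total value = 96.95.

96.95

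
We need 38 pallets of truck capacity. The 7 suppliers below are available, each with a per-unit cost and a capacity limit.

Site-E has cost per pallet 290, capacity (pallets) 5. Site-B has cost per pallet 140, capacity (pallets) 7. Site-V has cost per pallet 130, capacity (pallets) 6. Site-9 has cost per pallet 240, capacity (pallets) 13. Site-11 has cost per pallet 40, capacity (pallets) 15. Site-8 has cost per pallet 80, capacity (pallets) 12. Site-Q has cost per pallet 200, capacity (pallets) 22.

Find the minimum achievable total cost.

Fill from the cheapest supplier first.
Take 15 from Site-11 at 40 → need 23 more.
Site-8 (80): use full 12 → 11 pallets to go.
Site-V (130): use full 6 → 5 pallets to go.
Site-B at 140: take 5 of its 7 → requirement met.
Site-Q, Site-9, Site-E: unused.
Cost = 15×40 + 12×80 + 6×130 + 5×140 = 3040.

3040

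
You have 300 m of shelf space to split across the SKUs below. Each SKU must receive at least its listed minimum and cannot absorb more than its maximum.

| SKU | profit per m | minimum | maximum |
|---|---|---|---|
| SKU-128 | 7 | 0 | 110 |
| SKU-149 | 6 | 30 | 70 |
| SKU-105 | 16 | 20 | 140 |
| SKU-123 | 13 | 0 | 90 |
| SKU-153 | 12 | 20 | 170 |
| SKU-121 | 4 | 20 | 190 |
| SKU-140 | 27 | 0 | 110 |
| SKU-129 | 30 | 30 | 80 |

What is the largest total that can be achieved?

Meeting every minimum uses 0+30+20+0+20+20+0+30 = 120 m, leaving 180.
Rank by profit per m: SKU-129 30 > SKU-140 27 > SKU-105 16 > SKU-123 13 > SKU-153 12 > SKU-128 7 > SKU-149 6 > SKU-121 4.
SKU-129: +50 to 80 (cap) — 130 left.
SKU-140 takes 110 more to reach its cap of 110 — 20 left.
Only 20 left; SKU-105 takes them to reach 40.
Total = 6×30 + 16×40 + 12×20 + 4×20 + 27×110 + 30×80 = 6510.

6510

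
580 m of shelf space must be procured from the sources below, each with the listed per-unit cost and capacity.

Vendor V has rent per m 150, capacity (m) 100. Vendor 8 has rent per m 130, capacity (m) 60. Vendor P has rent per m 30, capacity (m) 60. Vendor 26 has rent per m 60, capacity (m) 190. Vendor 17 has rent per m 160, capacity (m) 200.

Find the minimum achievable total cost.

Use sources in increasing cost order.
Take 60 from Vendor P at 30 — need 520 more.
Vendor 26 (60): use full 190 — 330 m to go.
Take 60 from Vendor 8 at 130 — need 270 more.
Take 100 from Vendor V at 150 — need 170 more.
Vendor 17 at 160: take 170 of its 200 — requirement met.
Cost = 60×30 + 190×60 + 60×130 + 100×150 + 170×160 = 63200.

63200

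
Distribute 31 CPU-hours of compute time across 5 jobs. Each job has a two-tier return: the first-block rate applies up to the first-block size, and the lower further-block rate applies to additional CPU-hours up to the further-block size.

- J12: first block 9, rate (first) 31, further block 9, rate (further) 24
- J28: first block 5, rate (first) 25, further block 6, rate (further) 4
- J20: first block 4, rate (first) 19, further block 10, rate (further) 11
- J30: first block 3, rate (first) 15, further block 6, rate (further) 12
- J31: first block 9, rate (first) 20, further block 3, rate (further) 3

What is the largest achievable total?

Order all 10 blocks by rate: J12/tier1 31 > J28/tier1 25 > J12/tier2 24 > J31/tier1 20 > J20/tier1 19 > J30/tier1 15 > J30/tier2 12 > J20/tier2 11 > J28/tier2 4 > J31/tier2 3.
J12/tier1 (31): +9 ; 22 left.
J28/tier1 (25): +5 ; 17 left.
J12/tier2 (24): +9 ; 8 left.
8 remain; put them into J31 tier1 at 20.
Total = 31×9 + 25×5 + 24×9 + 20×8 = 780.

780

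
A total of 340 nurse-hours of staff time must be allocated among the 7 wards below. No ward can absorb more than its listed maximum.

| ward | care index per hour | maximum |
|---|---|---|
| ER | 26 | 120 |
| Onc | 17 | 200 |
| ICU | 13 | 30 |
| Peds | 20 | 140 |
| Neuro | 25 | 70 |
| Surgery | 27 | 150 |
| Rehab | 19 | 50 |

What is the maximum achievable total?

Highest care index per hour first: Surgery 27 > ER 26 > Neuro 25 > Peds 20 > Rehab 19 > Onc 17 > ICU 13.
Surgery: +150 to 150 (cap) ; 190 left.
ER takes 120 to reach its cap of 120 ; 70 left.
Neuro takes 70 to reach its cap of 70 ; 0 left.
Total = 26×120 + 25×70 + 27×150 = 8920.

8920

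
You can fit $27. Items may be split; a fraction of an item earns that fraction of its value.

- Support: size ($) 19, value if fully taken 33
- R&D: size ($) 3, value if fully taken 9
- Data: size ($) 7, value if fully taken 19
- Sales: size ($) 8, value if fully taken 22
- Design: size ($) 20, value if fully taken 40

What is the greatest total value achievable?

Sort by value density: R&D 9/3≈3, Sales 22/8≈2.75, Data 19/7≈2.71, Design 40/20≈2, Support 33/19≈1.74.
All 3 $ of R&D fit (value 9) ; 24 remain.
Take all of Sales (8 $, value 22) ; 16 $ left.
All 7 $ of Data fit (value 19) ; 9 remain.
Fill the last 9 $ with part of Design: 9/20 of it earns 18.
Total value = 68.

68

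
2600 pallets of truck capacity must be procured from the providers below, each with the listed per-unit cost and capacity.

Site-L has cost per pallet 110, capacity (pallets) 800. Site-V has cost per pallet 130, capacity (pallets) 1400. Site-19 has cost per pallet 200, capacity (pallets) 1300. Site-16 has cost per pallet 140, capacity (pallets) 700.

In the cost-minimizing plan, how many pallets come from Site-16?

Fill from the cheapest provider first.
Take 800 from Site-L at 110 — need 1800 more.
Site-V at 130: take all 1400 pallets — 400 still needed.
Site-16 at 140: take 400 of its 700 — requirement met.
Site-19: unused.

400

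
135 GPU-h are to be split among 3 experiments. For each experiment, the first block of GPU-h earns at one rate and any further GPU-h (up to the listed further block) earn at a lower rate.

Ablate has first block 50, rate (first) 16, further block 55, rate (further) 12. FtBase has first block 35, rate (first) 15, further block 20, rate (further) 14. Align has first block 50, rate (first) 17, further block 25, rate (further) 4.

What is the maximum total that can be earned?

Treat each block as its own option and order by rate: Align/T1 17 > Ablate/T1 16 > FtBase/T1 15 > FtBase/T2 14 > Ablate/T2 12 > Align/T2 4.
Fill Align T1 block (50 at 17) — 85 left.
Ablate T1 at 16: fill all 50 — 35 left.
FtBase T1 at 15: fill all 35 — 0 left.
Total = 17×50 + 16×50 + 15×35 = 2175.

2175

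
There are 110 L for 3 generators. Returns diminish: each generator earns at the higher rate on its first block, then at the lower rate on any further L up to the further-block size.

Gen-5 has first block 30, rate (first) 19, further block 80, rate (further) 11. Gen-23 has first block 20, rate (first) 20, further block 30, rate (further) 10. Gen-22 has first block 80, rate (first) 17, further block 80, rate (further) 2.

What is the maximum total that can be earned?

Order all 6 blocks by rate: Gen-23/T1 20 > Gen-5/T1 19 > Gen-22/T1 17 > Gen-5/T2 11 > Gen-23/T2 10 > Gen-22/T2 2.
Gen-23 T1 at 20: fill all 20 — 90 left.
Gen-5 T1 at 19: fill all 30 — 60 left.
Gen-22/T1: +60 of 80 at 17; pool empty.
Total = 20×20 + 19×30 + 17×60 = 1990.

1990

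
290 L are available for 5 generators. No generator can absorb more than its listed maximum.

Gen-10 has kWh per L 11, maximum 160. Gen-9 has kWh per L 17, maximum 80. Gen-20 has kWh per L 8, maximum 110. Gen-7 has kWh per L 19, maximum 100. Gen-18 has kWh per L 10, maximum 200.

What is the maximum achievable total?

Order the generators by kWh per L: Gen-7 19 > Gen-9 17 > Gen-10 11 > Gen-18 10 > Gen-20 8.
Give Gen-7 100 to hit its cap of 100 → 190 left.
Give Gen-9 80 to hit its cap of 80 → 110 left.
Gen-10 has room for 160 but only 110 remain, so it gets 110.
Total = 11×110 + 17×80 + 19×100 = 4470.

4470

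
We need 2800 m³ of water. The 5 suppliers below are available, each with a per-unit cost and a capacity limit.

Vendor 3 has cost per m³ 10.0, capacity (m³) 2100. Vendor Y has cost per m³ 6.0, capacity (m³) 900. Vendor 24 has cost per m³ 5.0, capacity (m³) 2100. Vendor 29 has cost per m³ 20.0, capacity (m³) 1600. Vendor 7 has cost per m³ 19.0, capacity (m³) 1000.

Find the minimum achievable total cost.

Fill from the cheapest supplier first.
Take 2100 from Vendor 24 at 5.0 ; need 700 more.
Vendor Y at 6.0: take 700 of its 900 ; requirement met.
Vendor 3, Vendor 7, Vendor 29: unused.
Cost = 2100×5.0 + 700×6.0 = 14700.

14700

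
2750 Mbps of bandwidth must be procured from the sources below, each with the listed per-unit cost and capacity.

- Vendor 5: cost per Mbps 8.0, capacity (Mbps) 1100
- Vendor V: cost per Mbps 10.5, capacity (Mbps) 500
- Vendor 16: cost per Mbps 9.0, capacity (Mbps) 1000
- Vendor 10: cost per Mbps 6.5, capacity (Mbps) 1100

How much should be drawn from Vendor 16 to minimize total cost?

550

Use sources in increasing cost order.
Vendor 10 (6.5): use full 1100 ; 1650 Mbps to go.
Vendor 5 (8.0): use full 1100 ; 550 Mbps to go.
Take 550 from Vendor 16 at 9.0 to finish.
Vendor V: unused.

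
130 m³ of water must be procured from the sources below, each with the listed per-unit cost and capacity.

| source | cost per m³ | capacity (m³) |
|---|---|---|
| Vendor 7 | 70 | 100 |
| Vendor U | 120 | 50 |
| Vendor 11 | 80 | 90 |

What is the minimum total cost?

9400

Fill from the cheapest source first.
Vendor 7 at 70: take all 100 m³ — 30 still needed.
Take 30 from Vendor 11 at 80 to finish.
Vendor U: unused.
Cost = 100×70 + 30×80 = 9400.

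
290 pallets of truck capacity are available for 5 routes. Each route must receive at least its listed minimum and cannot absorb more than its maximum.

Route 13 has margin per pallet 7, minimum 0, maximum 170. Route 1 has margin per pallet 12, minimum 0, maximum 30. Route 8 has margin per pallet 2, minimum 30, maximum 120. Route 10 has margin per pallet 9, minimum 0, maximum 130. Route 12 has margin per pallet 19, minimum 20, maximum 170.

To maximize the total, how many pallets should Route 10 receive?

60

Meeting every minimum uses 0+0+30+0+20 = 50 pallets, leaving 240.
Order the routes by margin per pallet: Route 12 19 > Route 1 12 > Route 10 9 > Route 13 7 > Route 8 2.
Route 12 takes 150 more to reach its cap of 170 → 90 left.
Route 1: +30 to 30 (cap) → 60 left.
Route 10: +60 (room for 130) → 60. Pool exhausted.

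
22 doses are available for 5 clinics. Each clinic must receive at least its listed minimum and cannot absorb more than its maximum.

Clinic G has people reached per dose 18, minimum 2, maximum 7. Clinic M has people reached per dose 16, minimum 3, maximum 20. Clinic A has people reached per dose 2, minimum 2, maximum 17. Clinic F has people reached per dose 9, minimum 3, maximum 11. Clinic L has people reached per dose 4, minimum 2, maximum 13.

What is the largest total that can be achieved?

Meeting every minimum uses 2+3+2+3+2 = 12 doses, leaving 10.
Order the clinics by people reached per dose: Clinic G 18 > Clinic M 16 > Clinic F 9 > Clinic L 4 > Clinic A 2.
Clinic G takes 5 more to reach its cap of 7 ; 5 left.
Only 5 left; Clinic M takes them to reach 8.
Total = 18×7 + 16×8 + 2×2 + 9×3 + 4×2 = 293.

293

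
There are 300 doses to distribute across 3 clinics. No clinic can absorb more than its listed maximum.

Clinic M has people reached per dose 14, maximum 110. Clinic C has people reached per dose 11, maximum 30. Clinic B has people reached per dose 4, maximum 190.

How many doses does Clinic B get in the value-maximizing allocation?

Order the clinics by people reached per dose: Clinic M 14 > Clinic C 11 > Clinic B 4.
Clinic M takes 110 to reach its cap of 110 → 190 left.
Give Clinic C 30 to hit its cap of 30 → 160 left.
Clinic B: +160 (room for 190) → 160. Pool exhausted.

160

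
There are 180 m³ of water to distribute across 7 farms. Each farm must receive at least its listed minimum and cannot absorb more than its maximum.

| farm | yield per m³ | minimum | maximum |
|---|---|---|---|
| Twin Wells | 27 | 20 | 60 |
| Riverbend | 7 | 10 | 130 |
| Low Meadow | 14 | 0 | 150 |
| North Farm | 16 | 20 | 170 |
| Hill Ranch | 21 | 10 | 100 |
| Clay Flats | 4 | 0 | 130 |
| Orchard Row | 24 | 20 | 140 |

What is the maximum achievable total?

Meeting every minimum uses 20+10+0+20+10+0+20 = 80 m³, leaving 100.
Rank by yield per m³: Twin Wells 27 > Orchard Row 24 > Hill Ranch 21 > North Farm 16 > Low Meadow 14 > Riverbend 7 > Clay Flats 4.
Twin Wells: +40 to 60 (cap) → 60 left.
Only 60 left; Orchard Row takes them to reach 80.
Total = 27×60 + 7×10 + 16×20 + 21×10 + 24×80 = 4140.

4140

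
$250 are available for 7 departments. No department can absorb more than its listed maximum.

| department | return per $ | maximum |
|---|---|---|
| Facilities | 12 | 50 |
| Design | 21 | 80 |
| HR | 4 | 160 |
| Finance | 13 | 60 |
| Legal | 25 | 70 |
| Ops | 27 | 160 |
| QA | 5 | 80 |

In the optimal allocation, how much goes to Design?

20

Rank by return per $: Ops 27 > Legal 25 > Design 21 > Finance 13 > Facilities 12 > QA 5 > HR 4.
Ops takes 160 to reach its cap of 160 → 90 left.
Give Legal 70 to hit its cap of 70 → 20 left.
Design has room for 80 but only 20 remain, so it gets 20.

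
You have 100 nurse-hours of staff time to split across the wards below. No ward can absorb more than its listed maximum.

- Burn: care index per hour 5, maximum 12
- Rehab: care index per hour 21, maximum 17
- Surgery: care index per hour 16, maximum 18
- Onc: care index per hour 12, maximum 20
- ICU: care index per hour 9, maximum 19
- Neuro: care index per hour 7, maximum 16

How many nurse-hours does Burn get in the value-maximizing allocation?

10

Order the wards by care index per hour: Rehab 21 > Surgery 16 > Onc 12 > ICU 9 > Neuro 7 > Burn 5.
Rehab: +17 to 17 (cap) → 83 left.
Surgery: +18 to 18 (cap) → 65 left.
Onc: +20 to 20 (cap) → 45 left.
Give ICU 19 to hit its cap of 19 → 26 left.
Give Neuro 16 to hit its cap of 16 → 10 left.
Burn has room for 12 but only 10 remain, so it gets 10.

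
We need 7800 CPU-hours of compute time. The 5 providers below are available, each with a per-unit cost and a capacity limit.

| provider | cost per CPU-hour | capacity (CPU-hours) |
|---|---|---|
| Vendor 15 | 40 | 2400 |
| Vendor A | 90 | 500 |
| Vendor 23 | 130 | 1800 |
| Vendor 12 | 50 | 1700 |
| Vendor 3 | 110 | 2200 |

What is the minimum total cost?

598000

Use providers in increasing cost order.
Vendor 15 at 40: take all 2400 CPU-hours → 5400 still needed.
Vendor 12 at 50: take all 1700 CPU-hours → 3700 still needed.
Vendor A at 90: take all 500 CPU-hours → 3200 still needed.
Vendor 3 at 110: take all 2200 CPU-hours → 1000 still needed.
Take 1000 from Vendor 23 at 130 to finish.
Cost = 2400×40 + 1700×50 + 500×90 + 2200×110 + 1000×130 = 598000.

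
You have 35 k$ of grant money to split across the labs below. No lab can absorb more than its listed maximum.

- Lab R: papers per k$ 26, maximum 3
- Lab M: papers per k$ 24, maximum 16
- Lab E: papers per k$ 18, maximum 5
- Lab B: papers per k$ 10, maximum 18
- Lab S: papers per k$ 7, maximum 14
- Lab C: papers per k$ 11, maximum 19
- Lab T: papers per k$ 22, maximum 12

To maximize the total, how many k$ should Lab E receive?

Order the labs by papers per k$: Lab R 26 > Lab M 24 > Lab T 22 > Lab E 18 > Lab C 11 > Lab B 10 > Lab S 7.
Lab R takes 3 to reach its cap of 3 — 32 left.
Lab M: +16 to 16 (cap) — 16 left.
Lab T takes 12 to reach its cap of 12 — 4 left.
Lab E has room for 5 but only 4 remain, so it gets 4.

4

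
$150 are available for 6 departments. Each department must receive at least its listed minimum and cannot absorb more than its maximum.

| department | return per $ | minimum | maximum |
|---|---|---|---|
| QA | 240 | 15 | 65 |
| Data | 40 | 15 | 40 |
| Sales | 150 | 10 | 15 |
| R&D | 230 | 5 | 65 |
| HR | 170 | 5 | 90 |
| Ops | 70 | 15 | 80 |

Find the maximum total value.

28800

Meeting every minimum uses 15+15+10+5+5+15 = 65 $, leaving 85.
Order the departments by return per $: QA 240 > R&D 230 > HR 170 > Sales 150 > Ops 70 > Data 40.
QA takes 50 more to reach its cap of 65 ; 35 left.
R&D: +35 (room for 60) → 40. Pool exhausted.
Total = 240×65 + 40×15 + 150×10 + 230×40 + 170×5 + 70×15 = 28800.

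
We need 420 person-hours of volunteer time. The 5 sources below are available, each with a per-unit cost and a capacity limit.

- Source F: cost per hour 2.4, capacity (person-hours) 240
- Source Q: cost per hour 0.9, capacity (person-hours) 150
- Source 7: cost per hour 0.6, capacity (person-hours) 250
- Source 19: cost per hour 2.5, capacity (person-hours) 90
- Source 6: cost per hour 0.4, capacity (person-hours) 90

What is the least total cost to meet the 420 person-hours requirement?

Cheapest first:
Take 90 from Source 6 at 0.4 ; need 330 more.
Take 250 from Source 7 at 0.6 ; need 80 more.
Source Q at 0.9: take 80 of its 150 ; requirement met.
Source F, Source 19: unused.
Cost = 90×0.4 + 250×0.6 + 80×0.9 = 258.

258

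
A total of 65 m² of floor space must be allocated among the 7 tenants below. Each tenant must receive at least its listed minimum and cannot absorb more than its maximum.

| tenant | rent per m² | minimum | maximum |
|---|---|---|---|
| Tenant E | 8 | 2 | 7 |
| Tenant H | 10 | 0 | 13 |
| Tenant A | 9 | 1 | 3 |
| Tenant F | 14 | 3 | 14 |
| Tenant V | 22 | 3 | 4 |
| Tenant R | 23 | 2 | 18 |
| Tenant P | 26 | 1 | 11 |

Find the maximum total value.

1157

Meeting every minimum uses 2+0+1+3+3+2+1 = 12 m², leaving 53.
Highest rent per m² first: Tenant P 26 > Tenant R 23 > Tenant V 22 > Tenant F 14 > Tenant H 10 > Tenant A 9 > Tenant E 8.
Tenant P: +10 to 11 (cap) ; 43 left.
Tenant R: +16 to 18 (cap) ; 27 left.
Tenant V takes 1 more to reach its cap of 4 ; 26 left.
Tenant F takes 11 more to reach its cap of 14 ; 15 left.
Give Tenant H 13 more to hit its cap of 13 ; 2 left.
Tenant A: +2 to 3 (cap) ; 0 left.
Total = 8×2 + 10×13 + 9×3 + 14×14 + 22×4 + 23×18 + 26×11 = 1157.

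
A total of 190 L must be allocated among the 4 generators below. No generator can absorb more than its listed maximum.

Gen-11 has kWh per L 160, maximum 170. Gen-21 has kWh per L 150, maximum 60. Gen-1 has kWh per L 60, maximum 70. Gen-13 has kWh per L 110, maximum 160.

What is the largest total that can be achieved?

Rank by kWh per L: Gen-11 160 > Gen-21 150 > Gen-13 110 > Gen-1 60.
Give Gen-11 170 to hit its cap of 170 → 20 left.
Only 20 left; Gen-21 takes them to reach 20.
Total = 160×170 + 150×20 = 30200.

30200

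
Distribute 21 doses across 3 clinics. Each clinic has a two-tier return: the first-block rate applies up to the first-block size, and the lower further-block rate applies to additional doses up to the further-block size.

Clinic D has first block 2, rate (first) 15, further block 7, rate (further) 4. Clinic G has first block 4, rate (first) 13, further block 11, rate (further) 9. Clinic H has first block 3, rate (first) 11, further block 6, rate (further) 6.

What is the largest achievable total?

220

Rank every tier by rate: Clinic D/first 15 > Clinic G/first 13 > Clinic H/first 11 > Clinic G/second 9 > Clinic H/second 6 > Clinic D/second 4.
Clinic D/first (15): +2 → 19 left.
Clinic G/first (13): +4 → 15 left.
Fill Clinic H first block (3 at 11) → 12 left.
Clinic G/second (9): +11 → 1 left.
1 remain; put them into Clinic H second at 6.
Total = 15×2 + 13×4 + 11×3 + 9×11 + 6×1 = 220.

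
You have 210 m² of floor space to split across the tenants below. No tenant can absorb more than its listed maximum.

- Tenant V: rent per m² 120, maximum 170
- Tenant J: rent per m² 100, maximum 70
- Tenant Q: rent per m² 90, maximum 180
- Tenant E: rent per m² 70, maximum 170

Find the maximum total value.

Order the tenants by rent per m²: Tenant V 120 > Tenant J 100 > Tenant Q 90 > Tenant E 70.
Tenant V takes 170 to reach its cap of 170 — 40 left.
Tenant J has room for 70 but only 40 remain, so it gets 40.
Total = 120×170 + 100×40 = 24400.

24400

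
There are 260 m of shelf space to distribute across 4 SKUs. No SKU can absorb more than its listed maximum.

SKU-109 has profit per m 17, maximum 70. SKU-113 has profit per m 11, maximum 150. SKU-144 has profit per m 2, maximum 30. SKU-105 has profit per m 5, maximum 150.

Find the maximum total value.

3040

Order the SKUs by profit per m: SKU-109 17 > SKU-113 11 > SKU-105 5 > SKU-144 2.
SKU-109 takes 70 to reach its cap of 70 — 190 left.
Give SKU-113 150 to hit its cap of 150 — 40 left.
SKU-105 has room for 150 but only 40 remain, so it gets 40.
Total = 17×70 + 11×150 + 5×40 = 3040.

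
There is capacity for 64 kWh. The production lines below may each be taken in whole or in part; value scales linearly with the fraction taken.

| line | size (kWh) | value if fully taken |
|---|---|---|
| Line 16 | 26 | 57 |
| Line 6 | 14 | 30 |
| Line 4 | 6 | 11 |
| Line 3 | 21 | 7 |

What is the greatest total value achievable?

Sort by value density: Line 16 57/26≈2.19, Line 6 30/14≈2.14, Line 4 11/6≈1.83, Line 3 7/21≈0.333.
Line 16: take in full, 26 kWh for value 57 → 38 left.
All 14 kWh of Line 6 fit (value 30) → 24 remain.
Line 4: take in full, 6 kWh for value 11 → 18 left.
Only 18 kWh remain; take 18/21 of Line 3 for value 7×18/21 = 6.
Total value = 104.

104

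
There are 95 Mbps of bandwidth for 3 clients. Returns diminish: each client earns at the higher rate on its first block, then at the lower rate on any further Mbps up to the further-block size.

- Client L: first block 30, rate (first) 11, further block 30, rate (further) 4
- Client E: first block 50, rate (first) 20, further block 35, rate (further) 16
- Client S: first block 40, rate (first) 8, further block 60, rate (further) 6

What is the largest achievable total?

Rank every tier by rate: Client E/T1 20 > Client E/T2 16 > Client L/T1 11 > Client S/T1 8 > Client S/T2 6 > Client L/T2 4.
Fill Client E T1 block (50 at 20) — 45 left.
Client E T2 at 16: fill all 35 — 10 left.
Client L T1 at 11: only 10 left, fill 10.
Total = 20×50 + 16×35 + 11×10 = 1670.

1670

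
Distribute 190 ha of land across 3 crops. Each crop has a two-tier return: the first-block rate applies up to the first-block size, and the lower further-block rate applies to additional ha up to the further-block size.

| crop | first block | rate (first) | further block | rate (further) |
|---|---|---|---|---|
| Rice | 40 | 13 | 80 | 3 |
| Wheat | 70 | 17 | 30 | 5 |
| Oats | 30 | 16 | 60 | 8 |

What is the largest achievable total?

Order all 6 blocks by rate: Wheat/tier1 17 > Oats/tier1 16 > Rice/tier1 13 > Oats/tier2 8 > Wheat/tier2 5 > Rice/tier2 3.
Wheat tier1 at 17: fill all 70 ; 120 left.
Oats tier1 at 16: fill all 30 ; 90 left.
Rice/tier1 (13): +40 ; 50 left.
50 remain; put them into Oats tier2 at 8.
Total = 17×70 + 16×30 + 13×40 + 8×50 = 2590.

2590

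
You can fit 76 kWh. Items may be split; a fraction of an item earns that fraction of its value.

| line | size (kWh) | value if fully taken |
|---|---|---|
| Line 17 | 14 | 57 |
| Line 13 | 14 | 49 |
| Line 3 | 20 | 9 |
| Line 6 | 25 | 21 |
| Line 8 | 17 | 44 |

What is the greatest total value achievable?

Rank by value-to-size ratio: Line 17 57/14≈4.07, Line 13 49/14≈3.5, Line 8 44/17≈2.59, Line 6 21/25≈0.84, Line 3 9/20≈0.45.
Take all of Line 17 (14 kWh, value 57) — 62 kWh left.
All 14 kWh of Line 13 fit (value 49) — 48 remain.
Take all of Line 8 (17 kWh, value 44) — 31 kWh left.
All 25 kWh of Line 6 fit (value 21) — 6 remain.
Only 6 kWh remain; take 6/20 of Line 3 for value 9×6/20 = 2.7.
Total value = 173.7.

173.7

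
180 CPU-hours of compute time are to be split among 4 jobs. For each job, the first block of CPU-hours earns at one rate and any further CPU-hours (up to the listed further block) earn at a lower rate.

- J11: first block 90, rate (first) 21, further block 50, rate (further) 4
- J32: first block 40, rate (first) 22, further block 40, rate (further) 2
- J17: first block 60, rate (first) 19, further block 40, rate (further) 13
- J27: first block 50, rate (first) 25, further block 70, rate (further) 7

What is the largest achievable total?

Rank every tier by rate: J27/tier1 25 > J32/tier1 22 > J11/tier1 21 > J17/tier1 19 > J17/tier2 13 > J27/tier2 7 > J11/tier2 4 > J32/tier2 2.
J27/tier1 (25): +50 — 130 left.
J32 tier1 at 22: fill all 40 — 90 left.
J11 tier1 at 21: fill all 90 — 0 left.
Total = 25×50 + 22×40 + 21×90 = 4020.

4020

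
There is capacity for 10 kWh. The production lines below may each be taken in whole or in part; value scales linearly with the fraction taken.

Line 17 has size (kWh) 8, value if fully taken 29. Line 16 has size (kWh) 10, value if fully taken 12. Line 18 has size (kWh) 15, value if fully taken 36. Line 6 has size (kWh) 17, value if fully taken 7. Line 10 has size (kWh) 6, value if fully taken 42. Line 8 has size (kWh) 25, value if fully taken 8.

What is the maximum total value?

Best value per unit of size first: Line 10 42/6≈7, Line 17 29/8≈3.62, Line 18 36/15≈2.4, Line 16 12/10≈1.2, Line 6 7/17≈0.412, Line 8 8/25≈0.32.
Take all of Line 10 (6 kWh, value 42) → 4 kWh left.
4 kWh left: a 4/8 share of Line 17 gives 29×4/8 = 14.5.
Total value = 56.5.

56.5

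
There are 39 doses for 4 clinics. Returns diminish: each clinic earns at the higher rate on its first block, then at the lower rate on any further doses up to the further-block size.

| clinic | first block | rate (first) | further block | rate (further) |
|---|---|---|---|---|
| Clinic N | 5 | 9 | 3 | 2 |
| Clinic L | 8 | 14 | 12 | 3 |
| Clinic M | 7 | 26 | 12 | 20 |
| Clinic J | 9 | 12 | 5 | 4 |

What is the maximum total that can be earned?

Rank every tier by rate: Clinic M/T1 26 > Clinic M/T2 20 > Clinic L/T1 14 > Clinic J/T1 12 > Clinic N/T1 9 > Clinic J/T2 4 > Clinic L/T2 3 > Clinic N/T2 2.
Fill Clinic M T1 block (7 at 26) ; 32 left.
Clinic M/T2 (20): +12 ; 20 left.
Fill Clinic L T1 block (8 at 14) ; 12 left.
Fill Clinic J T1 block (9 at 12) ; 3 left.
3 remain; put them into Clinic N T1 at 9.
Total = 26×7 + 20×12 + 14×8 + 12×9 + 9×3 = 669.

669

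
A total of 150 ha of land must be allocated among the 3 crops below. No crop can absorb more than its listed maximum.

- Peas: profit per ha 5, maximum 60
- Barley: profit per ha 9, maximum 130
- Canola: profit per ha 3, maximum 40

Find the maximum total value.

1270

Order the crops by profit per ha: Barley 9 > Peas 5 > Canola 3.
Barley: +130 to 130 (cap) ; 20 left.
Peas: +20 (room for 60) → 20. Pool exhausted.
Total = 5×20 + 9×130 = 1270.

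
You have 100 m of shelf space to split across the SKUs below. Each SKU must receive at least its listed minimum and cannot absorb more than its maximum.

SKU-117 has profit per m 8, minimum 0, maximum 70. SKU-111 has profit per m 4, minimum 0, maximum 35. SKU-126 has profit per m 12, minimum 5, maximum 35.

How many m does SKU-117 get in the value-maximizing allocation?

65

Meeting every minimum uses 0+0+5 = 5 m, leaving 95.
Rank by profit per m: SKU-126 12 > SKU-117 8 > SKU-111 4.
Give SKU-126 30 more to hit its cap of 35 ; 65 left.
Only 65 left; SKU-117 takes them to reach 65.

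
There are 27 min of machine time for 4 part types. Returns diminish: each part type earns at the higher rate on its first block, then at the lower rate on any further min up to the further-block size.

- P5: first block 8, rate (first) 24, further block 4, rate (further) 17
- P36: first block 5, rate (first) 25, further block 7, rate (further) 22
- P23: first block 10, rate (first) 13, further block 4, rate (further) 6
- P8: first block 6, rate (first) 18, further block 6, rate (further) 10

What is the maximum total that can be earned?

596

Treat each block as its own option and order by rate: P36/first 25 > P5/first 24 > P36/second 22 > P8/first 18 > P5/second 17 > P23/first 13 > P8/second 10 > P23/second 6.
P36 first at 25: fill all 5 — 22 left.
P5/first (24): +8 — 14 left.
Fill P36 second block (7 at 22) — 7 left.
P8 first at 18: fill all 6 — 1 left.
P5 second at 17: only 1 left, fill 1.
Total = 25×5 + 24×8 + 22×7 + 18×6 + 17×1 = 596.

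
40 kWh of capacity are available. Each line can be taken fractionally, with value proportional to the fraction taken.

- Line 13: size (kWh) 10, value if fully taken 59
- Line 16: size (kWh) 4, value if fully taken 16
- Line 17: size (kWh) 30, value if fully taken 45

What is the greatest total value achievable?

114

Rank by value-to-size ratio: Line 13 59/10≈5.9, Line 16 16/4≈4, Line 17 45/30≈1.5.
Line 13: take in full, 10 kWh for value 59 — 30 left.
All 4 kWh of Line 16 fit (value 16) — 26 remain.
26 kWh left: a 26/30 share of Line 17 gives 45×26/30 = 39.
Total value = 114.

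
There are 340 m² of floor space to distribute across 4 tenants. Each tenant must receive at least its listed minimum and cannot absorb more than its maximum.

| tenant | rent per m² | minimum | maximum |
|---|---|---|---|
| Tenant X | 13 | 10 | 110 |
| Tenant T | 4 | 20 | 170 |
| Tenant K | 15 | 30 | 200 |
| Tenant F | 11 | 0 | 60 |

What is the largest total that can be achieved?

4620

Meeting every minimum uses 10+20+30+0 = 60 m², leaving 280.
Order the tenants by rent per m²: Tenant K 15 > Tenant X 13 > Tenant F 11 > Tenant T 4.
Tenant K takes 170 more to reach its cap of 200 ; 110 left.
Tenant X takes 100 more to reach its cap of 110 ; 10 left.
Tenant F has room for 60 more but only 10 remain, so it gets 10.
Total = 13×110 + 4×20 + 15×200 + 11×10 = 4620.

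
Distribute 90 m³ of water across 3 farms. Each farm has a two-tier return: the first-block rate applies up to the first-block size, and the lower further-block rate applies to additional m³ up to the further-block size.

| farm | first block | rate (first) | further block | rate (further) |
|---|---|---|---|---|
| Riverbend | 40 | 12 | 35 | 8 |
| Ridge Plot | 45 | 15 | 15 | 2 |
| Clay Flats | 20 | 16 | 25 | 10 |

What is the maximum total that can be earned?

1295

Rank every tier by rate: Clay Flats/first 16 > Ridge Plot/first 15 > Riverbend/first 12 > Clay Flats/second 10 > Riverbend/second 8 > Ridge Plot/second 2.
Fill Clay Flats first block (20 at 16) — 70 left.
Ridge Plot/first (15): +45 — 25 left.
25 remain; put them into Riverbend first at 12.
Total = 16×20 + 15×45 + 12×25 = 1295.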